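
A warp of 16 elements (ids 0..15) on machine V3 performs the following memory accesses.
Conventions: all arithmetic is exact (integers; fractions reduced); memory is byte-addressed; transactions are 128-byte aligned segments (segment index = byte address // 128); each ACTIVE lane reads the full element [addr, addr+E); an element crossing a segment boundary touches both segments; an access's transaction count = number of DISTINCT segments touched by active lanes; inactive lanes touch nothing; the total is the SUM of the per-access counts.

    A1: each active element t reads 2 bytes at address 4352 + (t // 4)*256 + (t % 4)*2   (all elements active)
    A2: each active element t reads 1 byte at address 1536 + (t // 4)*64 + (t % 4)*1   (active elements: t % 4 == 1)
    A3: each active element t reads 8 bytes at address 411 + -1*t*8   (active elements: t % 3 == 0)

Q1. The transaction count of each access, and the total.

A1: 4 transactions
A2: 2 transactions
A3: 2 transactions

Answer: 4,2,2; total 8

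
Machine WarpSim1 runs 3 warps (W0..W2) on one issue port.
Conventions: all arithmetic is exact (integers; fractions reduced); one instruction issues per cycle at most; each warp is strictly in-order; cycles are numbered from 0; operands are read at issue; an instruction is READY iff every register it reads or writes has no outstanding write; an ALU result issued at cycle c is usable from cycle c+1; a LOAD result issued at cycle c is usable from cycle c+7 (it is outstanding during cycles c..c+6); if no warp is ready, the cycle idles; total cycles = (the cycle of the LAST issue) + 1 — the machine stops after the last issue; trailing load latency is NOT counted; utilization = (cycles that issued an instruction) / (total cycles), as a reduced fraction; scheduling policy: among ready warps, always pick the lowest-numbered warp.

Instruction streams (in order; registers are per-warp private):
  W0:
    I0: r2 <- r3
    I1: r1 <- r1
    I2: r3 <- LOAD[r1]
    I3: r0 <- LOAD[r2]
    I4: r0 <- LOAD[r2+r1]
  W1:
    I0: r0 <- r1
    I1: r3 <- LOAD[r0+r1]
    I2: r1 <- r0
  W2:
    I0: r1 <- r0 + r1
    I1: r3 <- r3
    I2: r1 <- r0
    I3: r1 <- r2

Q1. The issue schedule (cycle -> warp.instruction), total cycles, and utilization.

cycle 0: W0.I0
cycle 1: W0.I1
cycle 2: W0.I2
cycle 3: W0.I3
cycle 4: W1.I0
cycle 5: W1.I1
cycle 6: W1.I2
cycle 7: W2.I0
cycle 8: W2.I1
cycle 9: W2.I2
cycle 10: W0.I4
cycle 11: W2.I3

Answer: 12 cycles, utilization 1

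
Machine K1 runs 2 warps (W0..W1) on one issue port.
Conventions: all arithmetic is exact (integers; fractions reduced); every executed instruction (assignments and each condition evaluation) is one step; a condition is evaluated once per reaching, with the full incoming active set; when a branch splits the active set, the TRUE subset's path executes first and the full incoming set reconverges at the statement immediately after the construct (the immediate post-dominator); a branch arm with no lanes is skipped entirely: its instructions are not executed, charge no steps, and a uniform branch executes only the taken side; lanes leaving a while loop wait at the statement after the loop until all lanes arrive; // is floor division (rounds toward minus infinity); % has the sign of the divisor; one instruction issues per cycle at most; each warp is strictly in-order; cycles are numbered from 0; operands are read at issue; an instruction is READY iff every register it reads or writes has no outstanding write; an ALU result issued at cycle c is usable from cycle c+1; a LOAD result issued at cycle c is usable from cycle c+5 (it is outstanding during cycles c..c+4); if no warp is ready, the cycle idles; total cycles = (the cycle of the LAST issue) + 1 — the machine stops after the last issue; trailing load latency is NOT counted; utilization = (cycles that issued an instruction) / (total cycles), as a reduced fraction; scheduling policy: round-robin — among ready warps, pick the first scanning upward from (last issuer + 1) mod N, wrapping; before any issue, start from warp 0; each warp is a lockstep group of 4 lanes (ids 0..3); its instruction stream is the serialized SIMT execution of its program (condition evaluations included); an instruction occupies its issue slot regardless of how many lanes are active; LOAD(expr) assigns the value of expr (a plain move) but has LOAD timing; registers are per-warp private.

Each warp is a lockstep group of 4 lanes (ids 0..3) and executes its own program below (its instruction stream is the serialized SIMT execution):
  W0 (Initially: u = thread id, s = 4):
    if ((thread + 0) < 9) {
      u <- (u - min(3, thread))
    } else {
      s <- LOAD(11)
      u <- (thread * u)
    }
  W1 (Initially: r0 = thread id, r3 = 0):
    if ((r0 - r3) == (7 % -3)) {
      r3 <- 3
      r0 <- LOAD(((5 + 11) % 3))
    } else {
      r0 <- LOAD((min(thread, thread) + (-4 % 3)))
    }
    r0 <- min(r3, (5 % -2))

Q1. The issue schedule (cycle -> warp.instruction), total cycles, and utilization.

cycle 0: W0.I0
cycle 1: W1.I0
cycle 2: W0.I1
cycle 3: W1.I1
cycle 4: idle
cycle 5: idle
cycle 6: idle
cycle 7: idle
cycle 8: W1.I2

Answer: 9 cycles, utilization 5/9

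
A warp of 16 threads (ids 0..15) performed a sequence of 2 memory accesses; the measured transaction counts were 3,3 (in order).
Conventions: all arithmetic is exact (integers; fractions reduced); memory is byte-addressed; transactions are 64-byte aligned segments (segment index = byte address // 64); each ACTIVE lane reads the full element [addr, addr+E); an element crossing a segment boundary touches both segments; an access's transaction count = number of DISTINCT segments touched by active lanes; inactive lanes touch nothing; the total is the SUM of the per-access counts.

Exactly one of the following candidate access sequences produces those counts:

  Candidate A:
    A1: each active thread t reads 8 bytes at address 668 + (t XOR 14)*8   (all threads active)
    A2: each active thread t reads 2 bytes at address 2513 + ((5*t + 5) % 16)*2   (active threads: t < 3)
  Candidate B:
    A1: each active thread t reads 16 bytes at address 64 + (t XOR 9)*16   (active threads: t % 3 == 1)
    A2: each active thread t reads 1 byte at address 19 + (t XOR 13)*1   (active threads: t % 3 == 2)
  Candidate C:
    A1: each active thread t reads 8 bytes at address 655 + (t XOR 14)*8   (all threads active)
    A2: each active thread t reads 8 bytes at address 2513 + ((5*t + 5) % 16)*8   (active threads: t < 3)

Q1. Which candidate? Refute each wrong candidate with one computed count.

A: A2 gives 1 transaction, not 3
B: A1 gives 4 transactions, not 3
C: all counts match (3,3)

Answer: C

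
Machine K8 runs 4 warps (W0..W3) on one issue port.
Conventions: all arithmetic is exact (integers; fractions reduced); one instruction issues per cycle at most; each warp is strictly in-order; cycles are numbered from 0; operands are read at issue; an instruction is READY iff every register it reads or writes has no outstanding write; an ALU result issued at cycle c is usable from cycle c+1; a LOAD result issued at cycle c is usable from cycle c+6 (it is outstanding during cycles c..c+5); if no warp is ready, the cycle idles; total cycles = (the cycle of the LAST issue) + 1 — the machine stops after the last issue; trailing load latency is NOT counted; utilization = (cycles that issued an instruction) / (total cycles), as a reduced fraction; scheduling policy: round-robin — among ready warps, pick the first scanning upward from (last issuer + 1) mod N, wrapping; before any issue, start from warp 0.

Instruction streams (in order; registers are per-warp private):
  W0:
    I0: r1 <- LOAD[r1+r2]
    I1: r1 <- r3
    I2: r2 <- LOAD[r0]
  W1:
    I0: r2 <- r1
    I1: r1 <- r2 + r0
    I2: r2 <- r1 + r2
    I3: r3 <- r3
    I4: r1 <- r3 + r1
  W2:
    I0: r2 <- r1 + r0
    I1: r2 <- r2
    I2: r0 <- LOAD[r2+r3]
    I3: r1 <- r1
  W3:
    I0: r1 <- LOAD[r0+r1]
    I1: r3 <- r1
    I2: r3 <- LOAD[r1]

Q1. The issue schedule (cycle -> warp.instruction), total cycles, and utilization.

cycle 0: W0.I0
cycle 1: W1.I0
cycle 2: W2.I0
cycle 3: W3.I0
cycle 4: W1.I1
cycle 5: W2.I1
cycle 6: W0.I1
cycle 7: W1.I2
cycle 8: W2.I2
cycle 9: W3.I1
cycle 10: W0.I2
cycle 11: W1.I3
cycle 12: W2.I3
cycle 13: W3.I2
cycle 14: W1.I4

Answer: 15 cycles, utilization 1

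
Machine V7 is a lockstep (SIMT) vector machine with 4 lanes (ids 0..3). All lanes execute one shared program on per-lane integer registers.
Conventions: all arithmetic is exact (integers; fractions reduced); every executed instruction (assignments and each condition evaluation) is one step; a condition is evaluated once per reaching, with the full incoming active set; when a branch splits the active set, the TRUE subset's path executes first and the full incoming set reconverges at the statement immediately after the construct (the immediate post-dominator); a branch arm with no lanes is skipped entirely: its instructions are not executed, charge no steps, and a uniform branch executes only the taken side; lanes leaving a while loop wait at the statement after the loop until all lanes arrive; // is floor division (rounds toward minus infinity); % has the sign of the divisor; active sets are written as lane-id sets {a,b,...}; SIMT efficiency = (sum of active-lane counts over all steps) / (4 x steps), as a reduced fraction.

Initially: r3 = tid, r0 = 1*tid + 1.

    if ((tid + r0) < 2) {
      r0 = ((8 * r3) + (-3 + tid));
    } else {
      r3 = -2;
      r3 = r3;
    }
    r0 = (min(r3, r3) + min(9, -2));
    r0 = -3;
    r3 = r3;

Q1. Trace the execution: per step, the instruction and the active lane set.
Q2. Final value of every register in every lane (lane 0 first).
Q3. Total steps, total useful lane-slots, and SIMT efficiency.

step 0: eval ((tid + r0) < 2)        {0,1,2,3}
step 1: r0 <- ((8 * r3) + (-3 + tid)) {0}
step 2: r3 <- -2                     {1,2,3}
step 3: r3 <- r3                     {1,2,3}
step 4: r0 <- (min(r3, r3) + min(9, -2)) {0,1,2,3}
step 5: r0 <- -3                     {0,1,2,3}
step 6: r3 <- r3                     {0,1,2,3}

Answer: 7 steps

r3: 0,-2,-2,-2
r0: -3,-3,-3,-3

steps = 7; useful = 23; efficiency = 23/28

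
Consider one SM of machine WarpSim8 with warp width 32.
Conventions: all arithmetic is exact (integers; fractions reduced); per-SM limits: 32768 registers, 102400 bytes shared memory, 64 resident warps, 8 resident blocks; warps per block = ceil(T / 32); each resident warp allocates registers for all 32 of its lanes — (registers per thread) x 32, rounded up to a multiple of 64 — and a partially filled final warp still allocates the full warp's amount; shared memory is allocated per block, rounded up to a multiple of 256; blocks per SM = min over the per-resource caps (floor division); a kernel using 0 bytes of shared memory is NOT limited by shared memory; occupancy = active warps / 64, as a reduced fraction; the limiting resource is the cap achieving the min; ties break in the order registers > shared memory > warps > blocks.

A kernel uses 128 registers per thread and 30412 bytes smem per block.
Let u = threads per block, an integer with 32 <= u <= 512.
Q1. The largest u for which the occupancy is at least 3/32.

Answer: u = 256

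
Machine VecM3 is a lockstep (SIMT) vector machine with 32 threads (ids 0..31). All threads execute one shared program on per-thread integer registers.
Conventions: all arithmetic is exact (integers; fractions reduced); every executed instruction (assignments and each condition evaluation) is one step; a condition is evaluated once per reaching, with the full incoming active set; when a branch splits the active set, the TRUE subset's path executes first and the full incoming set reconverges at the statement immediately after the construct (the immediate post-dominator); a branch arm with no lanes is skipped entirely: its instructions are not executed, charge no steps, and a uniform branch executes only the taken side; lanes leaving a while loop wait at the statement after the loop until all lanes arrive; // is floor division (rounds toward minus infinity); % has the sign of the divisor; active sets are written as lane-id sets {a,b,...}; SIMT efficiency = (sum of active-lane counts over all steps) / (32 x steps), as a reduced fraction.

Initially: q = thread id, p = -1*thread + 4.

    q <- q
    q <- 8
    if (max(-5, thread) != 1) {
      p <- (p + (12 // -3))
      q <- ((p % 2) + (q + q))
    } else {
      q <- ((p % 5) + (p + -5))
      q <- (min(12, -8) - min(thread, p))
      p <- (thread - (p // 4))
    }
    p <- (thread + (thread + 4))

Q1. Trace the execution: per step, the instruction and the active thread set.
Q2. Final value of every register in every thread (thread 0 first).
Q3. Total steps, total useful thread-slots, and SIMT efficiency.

step 0: q <- q                       {0,1,2,3,4,5,6,7,8,9,10,11,12,13,14,15,16,17,18,19,20,21,22,23,24,25,26,27,28,29,30,31}
step 1: q <- 8                       {0,1,2,3,4,5,6,7,8,9,10,11,12,13,14,15,16,17,18,19,20,21,22,23,24,25,26,27,28,29,30,31}
step 2: eval (max(-5, thread) != 1)  {0,1,2,3,4,5,6,7,8,9,10,11,12,13,14,15,16,17,18,19,20,21,22,23,24,25,26,27,28,29,30,31}
step 3: p <- (p + (12 // -3))        {0,2,3,4,5,6,7,8,9,10,11,12,13,14,15,16,17,18,19,20,21,22,23,24,25,26,27,28,29,30,31}
step 4: q <- ((p % 2) + (q + q))     {0,2,3,4,5,6,7,8,9,10,11,12,13,14,15,16,17,18,19,20,21,22,23,24,25,26,27,28,29,30,31}
step 5: q <- ((p % 5) + (p + -5))    {1}
step 6: q <- (min(12, -8) - min(thread, p)) {1}
step 7: p <- (thread - (p // 4))     {1}
step 8: p <- (thread + (thread + 4)) {0,1,2,3,4,5,6,7,8,9,10,11,12,13,14,15,16,17,18,19,20,21,22,23,24,25,26,27,28,29,30,31}

Answer: 9 steps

q: 16,-9,16,17,16,17,16,17,16,17,16,17,16,17,16,17,16,17,16,17,16,17,16,17,16,17,16,17,16,17,16,17
p: 4,6,8,10,12,14,16,18,20,22,24,26,28,30,32,34,36,38,40,42,44,46,48,50,52,54,56,58,60,62,64,66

steps = 9; useful = 193; efficiency = 193/288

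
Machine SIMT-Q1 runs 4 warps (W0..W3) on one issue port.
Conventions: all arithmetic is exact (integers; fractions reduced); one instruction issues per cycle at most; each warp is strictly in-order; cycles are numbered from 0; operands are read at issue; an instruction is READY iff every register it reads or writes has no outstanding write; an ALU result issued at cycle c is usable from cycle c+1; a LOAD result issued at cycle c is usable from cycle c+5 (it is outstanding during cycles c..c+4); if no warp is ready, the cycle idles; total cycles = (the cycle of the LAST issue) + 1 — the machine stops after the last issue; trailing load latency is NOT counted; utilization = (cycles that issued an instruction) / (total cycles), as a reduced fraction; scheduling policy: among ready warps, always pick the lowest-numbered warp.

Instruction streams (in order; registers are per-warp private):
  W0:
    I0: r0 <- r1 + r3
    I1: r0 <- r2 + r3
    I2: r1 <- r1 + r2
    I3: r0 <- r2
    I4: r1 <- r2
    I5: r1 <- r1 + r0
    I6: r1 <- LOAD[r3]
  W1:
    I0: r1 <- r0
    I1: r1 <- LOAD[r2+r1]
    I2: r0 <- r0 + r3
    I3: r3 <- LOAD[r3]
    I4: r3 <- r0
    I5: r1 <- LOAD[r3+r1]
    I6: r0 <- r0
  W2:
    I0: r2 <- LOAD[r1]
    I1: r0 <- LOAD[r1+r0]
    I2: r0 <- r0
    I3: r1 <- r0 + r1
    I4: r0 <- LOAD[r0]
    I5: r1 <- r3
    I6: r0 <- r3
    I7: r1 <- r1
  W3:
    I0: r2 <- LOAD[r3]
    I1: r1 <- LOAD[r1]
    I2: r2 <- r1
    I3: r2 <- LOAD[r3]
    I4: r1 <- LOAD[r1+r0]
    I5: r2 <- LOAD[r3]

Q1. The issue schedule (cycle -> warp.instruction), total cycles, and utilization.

cycle 0: W0.I0
cycle 1: W0.I1
cycle 2: W0.I2
cycle 3: W0.I3
cycle 4: W0.I4
cycle 5: W0.I5
cycle 6: W0.I6
cycle 7: W1.I0
cycle 8: W1.I1
cycle 9: W1.I2
cycle 10: W1.I3
cycle 11: W2.I0
cycle 12: W2.I1
cycle 13: W3.I0
cycle 14: W3.I1
cycle 15: W1.I4
cycle 16: W1.I5
cycle 17: W1.I6
cycle 18: W2.I2
cycle 19: W2.I3
cycle 20: W2.I4
cycle 21: W2.I5
cycle 22: W3.I2
cycle 23: W3.I3
cycle 24: W3.I4
cycle 25: W2.I6
cycle 26: W2.I7
cycle 27: idle
cycle 28: W3.I5

Answer: 29 cycles, utilization 28/29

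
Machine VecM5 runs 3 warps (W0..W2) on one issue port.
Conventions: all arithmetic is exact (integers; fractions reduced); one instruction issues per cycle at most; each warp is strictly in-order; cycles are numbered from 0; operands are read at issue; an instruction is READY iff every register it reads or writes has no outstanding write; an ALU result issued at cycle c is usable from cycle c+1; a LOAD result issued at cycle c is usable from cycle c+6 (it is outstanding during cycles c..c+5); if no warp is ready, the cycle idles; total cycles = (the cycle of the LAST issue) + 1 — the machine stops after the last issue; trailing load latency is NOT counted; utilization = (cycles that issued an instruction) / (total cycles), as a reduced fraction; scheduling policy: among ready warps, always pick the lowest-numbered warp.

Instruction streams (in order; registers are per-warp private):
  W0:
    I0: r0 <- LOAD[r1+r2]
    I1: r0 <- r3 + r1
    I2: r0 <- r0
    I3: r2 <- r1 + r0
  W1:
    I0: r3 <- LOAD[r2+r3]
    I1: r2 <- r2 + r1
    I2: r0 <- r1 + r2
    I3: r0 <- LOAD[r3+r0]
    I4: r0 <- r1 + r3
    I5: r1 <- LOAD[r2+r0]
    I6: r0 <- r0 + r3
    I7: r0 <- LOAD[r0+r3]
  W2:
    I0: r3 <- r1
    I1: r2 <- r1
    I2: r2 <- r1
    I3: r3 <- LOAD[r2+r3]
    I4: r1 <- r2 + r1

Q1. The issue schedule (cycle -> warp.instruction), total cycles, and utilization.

cycle 0: W0.I0
cycle 1: W1.I0
cycle 2: W1.I1
cycle 3: W1.I2
cycle 4: W2.I0
cycle 5: W2.I1
cycle 6: W0.I1
cycle 7: W0.I2
cycle 8: W0.I3
cycle 9: W1.I3
cycle 10: W2.I2
cycle 11: W2.I3
cycle 12: W2.I4
cycle 13: idle
cycle 14: idle
cycle 15: W1.I4
cycle 16: W1.I5
cycle 17: W1.I6
cycle 18: W1.I7

Answer: 19 cycles, utilization 17/19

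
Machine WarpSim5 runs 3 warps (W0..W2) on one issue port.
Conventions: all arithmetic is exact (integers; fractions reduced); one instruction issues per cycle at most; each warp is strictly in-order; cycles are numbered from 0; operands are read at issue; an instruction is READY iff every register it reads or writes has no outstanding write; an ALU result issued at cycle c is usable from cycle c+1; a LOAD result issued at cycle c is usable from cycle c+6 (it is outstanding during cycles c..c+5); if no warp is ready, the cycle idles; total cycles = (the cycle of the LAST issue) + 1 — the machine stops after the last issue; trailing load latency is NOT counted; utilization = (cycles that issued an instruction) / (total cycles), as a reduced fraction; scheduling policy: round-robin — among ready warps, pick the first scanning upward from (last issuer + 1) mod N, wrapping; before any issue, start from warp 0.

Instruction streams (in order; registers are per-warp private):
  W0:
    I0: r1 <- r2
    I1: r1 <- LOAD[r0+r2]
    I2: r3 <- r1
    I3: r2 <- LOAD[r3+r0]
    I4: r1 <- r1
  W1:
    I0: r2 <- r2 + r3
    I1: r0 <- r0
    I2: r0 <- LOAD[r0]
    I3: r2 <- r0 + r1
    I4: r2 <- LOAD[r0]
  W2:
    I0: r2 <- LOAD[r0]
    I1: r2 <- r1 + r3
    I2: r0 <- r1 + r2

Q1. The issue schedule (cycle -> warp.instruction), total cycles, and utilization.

cycle 0: W0.I0
cycle 1: W1.I0
cycle 2: W2.I0
cycle 3: W0.I1
cycle 4: W1.I1
cycle 5: W1.I2
cycle 6: idle
cycle 7: idle
cycle 8: W2.I1
cycle 9: W0.I2
cycle 10: W2.I2
cycle 11: W0.I3
cycle 12: W1.I3
cycle 13: W0.I4
cycle 14: W1.I4

Answer: 15 cycles, utilization 13/15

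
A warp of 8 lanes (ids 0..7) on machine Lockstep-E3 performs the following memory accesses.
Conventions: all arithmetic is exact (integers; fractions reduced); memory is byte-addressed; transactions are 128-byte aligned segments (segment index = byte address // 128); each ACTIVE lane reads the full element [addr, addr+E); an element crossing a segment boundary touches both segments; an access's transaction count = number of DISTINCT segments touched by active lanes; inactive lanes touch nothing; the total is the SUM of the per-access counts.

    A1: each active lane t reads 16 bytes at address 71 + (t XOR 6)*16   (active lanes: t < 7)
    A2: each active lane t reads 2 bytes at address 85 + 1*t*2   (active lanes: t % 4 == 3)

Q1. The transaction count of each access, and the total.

A1: 2 transactions
A2: 1 transaction

Answer: 2,1; total 3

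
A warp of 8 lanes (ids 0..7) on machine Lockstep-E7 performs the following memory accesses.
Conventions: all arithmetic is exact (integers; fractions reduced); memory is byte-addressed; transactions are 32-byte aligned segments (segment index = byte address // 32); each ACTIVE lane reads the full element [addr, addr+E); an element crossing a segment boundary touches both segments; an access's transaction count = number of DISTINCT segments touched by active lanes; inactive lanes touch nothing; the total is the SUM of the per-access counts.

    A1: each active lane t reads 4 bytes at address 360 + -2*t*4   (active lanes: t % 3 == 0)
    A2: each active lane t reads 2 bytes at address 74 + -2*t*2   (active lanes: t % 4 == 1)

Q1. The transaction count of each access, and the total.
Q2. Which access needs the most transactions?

A1: 3 transactions
A2: 2 transactions

Answer: 3,2; total 5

Answer: A1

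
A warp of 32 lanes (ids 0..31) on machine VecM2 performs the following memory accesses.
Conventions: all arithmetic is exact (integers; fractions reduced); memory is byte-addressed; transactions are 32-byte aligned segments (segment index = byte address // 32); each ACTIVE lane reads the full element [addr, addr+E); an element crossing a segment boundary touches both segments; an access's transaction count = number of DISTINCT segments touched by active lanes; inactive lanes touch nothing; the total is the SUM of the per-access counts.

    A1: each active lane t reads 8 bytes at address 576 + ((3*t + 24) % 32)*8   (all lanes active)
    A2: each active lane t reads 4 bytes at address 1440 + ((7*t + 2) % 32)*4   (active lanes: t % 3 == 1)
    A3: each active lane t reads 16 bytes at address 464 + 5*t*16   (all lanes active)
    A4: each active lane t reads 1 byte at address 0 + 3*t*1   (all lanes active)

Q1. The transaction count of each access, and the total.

A1: 8 transactions
A2: 4 transactions
A3: 32 transactions
A4: 3 transactions

Answer: 8,4,32,3; total 47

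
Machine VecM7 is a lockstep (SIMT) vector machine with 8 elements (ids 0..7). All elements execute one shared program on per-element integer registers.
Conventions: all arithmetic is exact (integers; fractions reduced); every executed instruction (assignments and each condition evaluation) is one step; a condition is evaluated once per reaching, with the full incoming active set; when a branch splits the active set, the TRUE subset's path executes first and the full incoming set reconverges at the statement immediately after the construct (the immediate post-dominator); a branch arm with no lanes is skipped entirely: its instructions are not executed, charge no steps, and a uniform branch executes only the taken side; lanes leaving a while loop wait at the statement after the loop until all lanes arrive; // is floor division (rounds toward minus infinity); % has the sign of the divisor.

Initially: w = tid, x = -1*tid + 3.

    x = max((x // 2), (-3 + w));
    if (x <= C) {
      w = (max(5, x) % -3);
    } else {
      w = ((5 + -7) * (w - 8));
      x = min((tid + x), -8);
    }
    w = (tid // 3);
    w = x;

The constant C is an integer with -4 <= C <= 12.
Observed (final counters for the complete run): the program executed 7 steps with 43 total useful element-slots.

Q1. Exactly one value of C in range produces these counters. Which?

Answer: C = 1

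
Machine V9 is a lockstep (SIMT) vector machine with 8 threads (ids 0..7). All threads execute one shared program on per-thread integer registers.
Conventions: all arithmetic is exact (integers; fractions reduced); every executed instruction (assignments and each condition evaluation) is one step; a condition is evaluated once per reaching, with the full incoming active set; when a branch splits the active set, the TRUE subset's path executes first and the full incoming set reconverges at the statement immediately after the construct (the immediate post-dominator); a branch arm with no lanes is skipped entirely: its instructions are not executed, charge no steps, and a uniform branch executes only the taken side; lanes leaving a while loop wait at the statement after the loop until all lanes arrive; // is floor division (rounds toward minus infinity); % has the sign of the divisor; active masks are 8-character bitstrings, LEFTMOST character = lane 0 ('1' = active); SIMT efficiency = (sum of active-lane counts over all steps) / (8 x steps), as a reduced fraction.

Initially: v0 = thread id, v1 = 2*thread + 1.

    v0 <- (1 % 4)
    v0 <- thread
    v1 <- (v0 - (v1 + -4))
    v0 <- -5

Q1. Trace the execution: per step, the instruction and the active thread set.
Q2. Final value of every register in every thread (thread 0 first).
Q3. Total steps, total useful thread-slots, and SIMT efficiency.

step 0: v0 <- (1 % 4)                11111111
step 1: v0 <- thread                 11111111
step 2: v1 <- (v0 - (v1 + -4))       11111111
step 3: v0 <- -5                     11111111

Answer: 4 steps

v0: -5,-5,-5,-5,-5,-5,-5,-5
v1: 3,2,1,0,-1,-2,-3,-4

steps = 4; useful = 32; efficiency = 32/32 = 1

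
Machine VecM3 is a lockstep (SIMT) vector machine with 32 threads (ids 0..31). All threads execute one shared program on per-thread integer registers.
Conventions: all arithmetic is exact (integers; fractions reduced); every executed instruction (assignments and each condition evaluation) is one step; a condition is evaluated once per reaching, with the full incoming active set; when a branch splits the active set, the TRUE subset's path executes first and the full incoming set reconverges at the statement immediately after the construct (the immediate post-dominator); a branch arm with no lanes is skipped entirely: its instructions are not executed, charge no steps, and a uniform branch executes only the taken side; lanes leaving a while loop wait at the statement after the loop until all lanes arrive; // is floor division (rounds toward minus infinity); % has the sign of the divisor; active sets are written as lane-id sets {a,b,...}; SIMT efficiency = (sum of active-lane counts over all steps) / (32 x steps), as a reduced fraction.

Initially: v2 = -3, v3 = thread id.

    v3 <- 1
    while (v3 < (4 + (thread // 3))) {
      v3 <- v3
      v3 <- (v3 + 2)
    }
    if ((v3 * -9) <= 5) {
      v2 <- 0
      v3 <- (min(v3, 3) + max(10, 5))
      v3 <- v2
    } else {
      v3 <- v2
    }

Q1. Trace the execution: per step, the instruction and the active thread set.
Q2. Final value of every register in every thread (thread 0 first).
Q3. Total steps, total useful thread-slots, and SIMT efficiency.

step 0: v3 <- 1                      {0,1,2,3,4,5,6,7,8,9,10,11,12,13,14,15,16,17,18,19,20,21,22,23,24,25,26,27,28,29,30,31}
step 1: eval (v3 < (4 + (thread // 3))) {0,1,2,3,4,5,6,7,8,9,10,11,12,13,14,15,16,17,18,19,20,21,22,23,24,25,26,27,28,29,30,31}
step 2: v3 <- v3                     {0,1,2,3,4,5,6,7,8,9,10,11,12,13,14,15,16,17,18,19,20,21,22,23,24,25,26,27,28,29,30,31}
step 3: v3 <- (v3 + 2)               {0,1,2,3,4,5,6,7,8,9,10,11,12,13,14,15,16,17,18,19,20,21,22,23,24,25,26,27,28,29,30,31}
step 4: eval (v3 < (4 + (thread // 3))) {0,1,2,3,4,5,6,7,8,9,10,11,12,13,14,15,16,17,18,19,20,21,22,23,24,25,26,27,28,29,30,31}
step 5: v3 <- v3                     {0,1,2,3,4,5,6,7,8,9,10,11,12,13,14,15,16,17,18,19,20,21,22,23,24,25,26,27,28,29,30,31}
step 6: v3 <- (v3 + 2)               {0,1,2,3,4,5,6,7,8,9,10,11,12,13,14,15,16,17,18,19,20,21,22,23,24,25,26,27,28,29,30,31}
step 7: eval (v3 < (4 + (thread // 3))) {0,1,2,3,4,5,6,7,8,9,10,11,12,13,14,15,16,17,18,19,20,21,22,23,24,25,26,27,28,29,30,31}
step 8: v3 <- v3                     {6,7,8,9,10,11,12,13,14,15,16,17,18,19,20,21,22,23,24,25,26,27,28,29,30,31}
step 9: v3 <- (v3 + 2)               {6,7,8,9,10,11,12,13,14,15,16,17,18,19,20,21,22,23,24,25,26,27,28,29,30,31}
step 10: eval (v3 < (4 + (thread // 3))) {6,7,8,9,10,11,12,13,14,15,16,17,18,19,20,21,22,23,24,25,26,27,28,29,30,31}
step 11: v3 <- v3                     {12,13,14,15,16,17,18,19,20,21,22,23,24,25,26,27,28,29,30,31}
step 12: v3 <- (v3 + 2)               {12,13,14,15,16,17,18,19,20,21,22,23,24,25,26,27,28,29,30,31}
step 13: eval (v3 < (4 + (thread // 3))) {12,13,14,15,16,17,18,19,20,21,22,23,24,25,26,27,28,29,30,31}
step 14: v3 <- v3                     {18,19,20,21,22,23,24,25,26,27,28,29,30,31}
step 15: v3 <- (v3 + 2)               {18,19,20,21,22,23,24,25,26,27,28,29,30,31}
step 16: eval (v3 < (4 + (thread // 3))) {18,19,20,21,22,23,24,25,26,27,28,29,30,31}
step 17: v3 <- v3                     {24,25,26,27,28,29,30,31}
step 18: v3 <- (v3 + 2)               {24,25,26,27,28,29,30,31}
step 19: eval (v3 < (4 + (thread // 3))) {24,25,26,27,28,29,30,31}
step 20: v3 <- v3                     {30,31}
step 21: v3 <- (v3 + 2)               {30,31}
step 22: eval (v3 < (4 + (thread // 3))) {30,31}
step 23: eval ((v3 * -9) <= 5)        {0,1,2,3,4,5,6,7,8,9,10,11,12,13,14,15,16,17,18,19,20,21,22,23,24,25,26,27,28,29,30,31}
step 24: v2 <- 0                      {0,1,2,3,4,5,6,7,8,9,10,11,12,13,14,15,16,17,18,19,20,21,22,23,24,25,26,27,28,29,30,31}
step 25: v3 <- (min(v3, 3) + max(10, 5)) {0,1,2,3,4,5,6,7,8,9,10,11,12,13,14,15,16,17,18,19,20,21,22,23,24,25,26,27,28,29,30,31}
step 26: v3 <- v2                     {0,1,2,3,4,5,6,7,8,9,10,11,12,13,14,15,16,17,18,19,20,21,22,23,24,25,26,27,28,29,30,31}

Answer: 27 steps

v2: 0,0,0,0,0,0,0,0,0,0,0,0,0,0,0,0,0,0,0,0,0,0,0,0,0,0,0,0,0,0,0,0
v3: 0,0,0,0,0,0,0,0,0,0,0,0,0,0,0,0,0,0,0,0,0,0,0,0,0,0,0,0,0,0,0,0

steps = 27; useful = 594; efficiency = 594/864 = 11/16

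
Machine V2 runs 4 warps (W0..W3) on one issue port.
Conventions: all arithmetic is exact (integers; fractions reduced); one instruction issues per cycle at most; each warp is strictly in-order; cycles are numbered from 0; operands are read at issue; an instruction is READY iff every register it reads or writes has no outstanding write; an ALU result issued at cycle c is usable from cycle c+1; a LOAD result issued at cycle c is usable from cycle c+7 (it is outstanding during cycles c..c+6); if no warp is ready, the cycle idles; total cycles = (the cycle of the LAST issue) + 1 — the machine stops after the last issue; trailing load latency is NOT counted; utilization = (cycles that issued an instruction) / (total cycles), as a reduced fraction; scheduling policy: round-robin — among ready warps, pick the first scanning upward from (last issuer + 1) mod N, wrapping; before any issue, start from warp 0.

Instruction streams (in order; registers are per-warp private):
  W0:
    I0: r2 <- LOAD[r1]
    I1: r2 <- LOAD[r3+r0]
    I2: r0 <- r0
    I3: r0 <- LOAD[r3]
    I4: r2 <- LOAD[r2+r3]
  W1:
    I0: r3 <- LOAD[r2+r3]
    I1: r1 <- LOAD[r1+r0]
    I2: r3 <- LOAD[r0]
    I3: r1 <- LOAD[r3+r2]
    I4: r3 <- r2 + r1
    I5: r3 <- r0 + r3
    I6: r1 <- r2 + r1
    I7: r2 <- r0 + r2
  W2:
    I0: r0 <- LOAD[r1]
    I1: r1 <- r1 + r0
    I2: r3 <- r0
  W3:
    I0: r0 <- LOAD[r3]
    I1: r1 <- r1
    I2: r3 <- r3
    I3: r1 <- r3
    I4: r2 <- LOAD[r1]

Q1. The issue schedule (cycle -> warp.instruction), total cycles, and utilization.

cycle 0: W0.I0
cycle 1: W1.I0
cycle 2: W2.I0
cycle 3: W3.I0
cycle 4: W1.I1
cycle 5: W3.I1
cycle 6: W3.I2
cycle 7: W0.I1
cycle 8: W1.I2
cycle 9: W2.I1
cycle 10: W3.I3
cycle 11: W0.I2
cycle 12: W2.I2
cycle 13: W3.I4
cycle 14: W0.I3
cycle 15: W1.I3
cycle 16: W0.I4
cycle 17: idle
cycle 18: idle
cycle 19: idle
cycle 20: idle
cycle 21: idle
cycle 22: W1.I4
cycle 23: W1.I5
cycle 24: W1.I6
cycle 25: W1.I7

Answer: 26 cycles, utilization 21/26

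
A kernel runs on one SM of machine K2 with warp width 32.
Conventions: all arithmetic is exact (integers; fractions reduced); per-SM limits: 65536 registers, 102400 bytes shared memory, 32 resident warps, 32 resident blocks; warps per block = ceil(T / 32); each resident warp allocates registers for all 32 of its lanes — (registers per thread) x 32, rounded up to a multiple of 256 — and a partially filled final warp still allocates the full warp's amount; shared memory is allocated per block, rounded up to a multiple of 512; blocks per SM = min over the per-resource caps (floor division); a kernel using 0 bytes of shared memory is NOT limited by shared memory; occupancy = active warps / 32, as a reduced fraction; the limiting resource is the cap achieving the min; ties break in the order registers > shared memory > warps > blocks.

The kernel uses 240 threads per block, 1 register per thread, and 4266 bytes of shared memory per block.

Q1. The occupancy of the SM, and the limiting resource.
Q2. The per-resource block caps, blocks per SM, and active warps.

Answer: occupancy 1, limited by warps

registers: 32 blocks
shared memory: 22 blocks
warps: 4 blocks
blocks: 32 blocks

Answer: 4 blocks, 32 active warps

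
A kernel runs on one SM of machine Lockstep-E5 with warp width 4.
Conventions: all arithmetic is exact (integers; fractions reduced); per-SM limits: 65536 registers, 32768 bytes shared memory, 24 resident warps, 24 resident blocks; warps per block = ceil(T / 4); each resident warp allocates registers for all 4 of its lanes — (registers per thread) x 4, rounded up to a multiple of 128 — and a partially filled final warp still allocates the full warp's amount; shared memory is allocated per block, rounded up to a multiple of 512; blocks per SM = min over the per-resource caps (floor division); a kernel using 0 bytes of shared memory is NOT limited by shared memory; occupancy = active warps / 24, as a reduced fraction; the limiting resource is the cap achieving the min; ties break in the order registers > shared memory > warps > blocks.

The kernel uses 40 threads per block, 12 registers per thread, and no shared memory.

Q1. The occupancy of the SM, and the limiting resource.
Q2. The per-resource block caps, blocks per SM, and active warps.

Answer: occupancy 5/6, limited by warps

registers: 51 blocks
shared memory: no limit (kernel uses none)
warps: 2 blocks
blocks: 24 blocks

Answer: 2 blocks, 20 active warps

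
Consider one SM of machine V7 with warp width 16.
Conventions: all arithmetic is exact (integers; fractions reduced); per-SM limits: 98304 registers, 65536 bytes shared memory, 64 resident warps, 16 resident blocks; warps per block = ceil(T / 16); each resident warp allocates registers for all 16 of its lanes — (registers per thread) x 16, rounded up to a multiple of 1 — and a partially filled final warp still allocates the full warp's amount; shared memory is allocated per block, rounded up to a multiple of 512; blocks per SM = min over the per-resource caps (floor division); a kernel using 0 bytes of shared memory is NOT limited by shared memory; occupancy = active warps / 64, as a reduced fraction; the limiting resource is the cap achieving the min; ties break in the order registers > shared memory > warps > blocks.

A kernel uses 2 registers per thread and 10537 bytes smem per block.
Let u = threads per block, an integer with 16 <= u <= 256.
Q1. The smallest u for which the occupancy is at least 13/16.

Answer: u = 129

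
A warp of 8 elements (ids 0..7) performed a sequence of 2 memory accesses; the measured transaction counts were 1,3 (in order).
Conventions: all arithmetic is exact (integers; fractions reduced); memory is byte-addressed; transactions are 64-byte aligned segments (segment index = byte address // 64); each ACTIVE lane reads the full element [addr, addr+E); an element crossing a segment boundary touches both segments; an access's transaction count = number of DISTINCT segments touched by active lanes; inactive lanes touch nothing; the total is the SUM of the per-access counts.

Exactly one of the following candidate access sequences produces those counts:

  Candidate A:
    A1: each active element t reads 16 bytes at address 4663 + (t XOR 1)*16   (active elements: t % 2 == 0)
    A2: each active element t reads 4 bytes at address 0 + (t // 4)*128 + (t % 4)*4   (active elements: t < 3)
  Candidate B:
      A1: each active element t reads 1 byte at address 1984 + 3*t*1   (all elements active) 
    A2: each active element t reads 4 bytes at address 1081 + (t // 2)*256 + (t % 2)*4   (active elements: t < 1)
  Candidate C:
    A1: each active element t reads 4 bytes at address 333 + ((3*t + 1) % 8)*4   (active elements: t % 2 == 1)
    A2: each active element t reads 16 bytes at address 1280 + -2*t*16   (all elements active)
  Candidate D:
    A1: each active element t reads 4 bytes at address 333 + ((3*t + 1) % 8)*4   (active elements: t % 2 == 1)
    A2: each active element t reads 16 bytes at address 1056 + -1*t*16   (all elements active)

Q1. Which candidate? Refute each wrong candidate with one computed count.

A: A1 gives 2 transactions, not 1
B: A2 gives 1 transaction, not 3
C: A2 gives 5 transactions, not 3
D: all counts match (1,3)

Answer: D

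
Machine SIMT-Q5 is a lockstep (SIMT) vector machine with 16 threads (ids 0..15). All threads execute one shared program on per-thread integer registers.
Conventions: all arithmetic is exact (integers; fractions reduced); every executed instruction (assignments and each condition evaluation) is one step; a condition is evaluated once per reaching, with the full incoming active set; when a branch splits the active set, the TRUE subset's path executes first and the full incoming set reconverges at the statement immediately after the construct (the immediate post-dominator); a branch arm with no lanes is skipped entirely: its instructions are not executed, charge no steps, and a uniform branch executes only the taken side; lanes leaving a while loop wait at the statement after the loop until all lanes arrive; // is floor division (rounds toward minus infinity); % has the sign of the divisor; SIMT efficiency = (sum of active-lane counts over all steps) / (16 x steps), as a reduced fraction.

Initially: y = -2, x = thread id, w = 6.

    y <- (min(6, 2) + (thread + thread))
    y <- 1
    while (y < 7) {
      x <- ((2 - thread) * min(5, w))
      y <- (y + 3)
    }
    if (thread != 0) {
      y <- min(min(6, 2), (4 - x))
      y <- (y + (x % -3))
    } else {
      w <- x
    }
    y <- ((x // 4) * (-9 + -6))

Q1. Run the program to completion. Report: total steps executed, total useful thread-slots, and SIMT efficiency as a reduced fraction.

Answer: 14 steps, 207 useful, 207/224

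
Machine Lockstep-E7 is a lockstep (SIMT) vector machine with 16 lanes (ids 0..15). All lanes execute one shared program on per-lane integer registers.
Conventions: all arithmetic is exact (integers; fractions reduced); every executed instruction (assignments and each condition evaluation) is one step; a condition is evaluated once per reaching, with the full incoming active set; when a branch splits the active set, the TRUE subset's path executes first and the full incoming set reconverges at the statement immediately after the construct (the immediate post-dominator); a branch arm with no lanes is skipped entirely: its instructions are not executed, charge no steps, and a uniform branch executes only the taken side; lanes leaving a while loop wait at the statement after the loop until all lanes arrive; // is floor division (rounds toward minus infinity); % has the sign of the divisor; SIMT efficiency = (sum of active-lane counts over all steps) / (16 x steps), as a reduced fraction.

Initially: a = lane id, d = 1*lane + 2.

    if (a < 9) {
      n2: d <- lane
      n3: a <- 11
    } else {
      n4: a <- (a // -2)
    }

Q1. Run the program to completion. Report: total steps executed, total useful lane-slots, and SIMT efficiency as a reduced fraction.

Answer: 4 steps, 41 useful, 41/64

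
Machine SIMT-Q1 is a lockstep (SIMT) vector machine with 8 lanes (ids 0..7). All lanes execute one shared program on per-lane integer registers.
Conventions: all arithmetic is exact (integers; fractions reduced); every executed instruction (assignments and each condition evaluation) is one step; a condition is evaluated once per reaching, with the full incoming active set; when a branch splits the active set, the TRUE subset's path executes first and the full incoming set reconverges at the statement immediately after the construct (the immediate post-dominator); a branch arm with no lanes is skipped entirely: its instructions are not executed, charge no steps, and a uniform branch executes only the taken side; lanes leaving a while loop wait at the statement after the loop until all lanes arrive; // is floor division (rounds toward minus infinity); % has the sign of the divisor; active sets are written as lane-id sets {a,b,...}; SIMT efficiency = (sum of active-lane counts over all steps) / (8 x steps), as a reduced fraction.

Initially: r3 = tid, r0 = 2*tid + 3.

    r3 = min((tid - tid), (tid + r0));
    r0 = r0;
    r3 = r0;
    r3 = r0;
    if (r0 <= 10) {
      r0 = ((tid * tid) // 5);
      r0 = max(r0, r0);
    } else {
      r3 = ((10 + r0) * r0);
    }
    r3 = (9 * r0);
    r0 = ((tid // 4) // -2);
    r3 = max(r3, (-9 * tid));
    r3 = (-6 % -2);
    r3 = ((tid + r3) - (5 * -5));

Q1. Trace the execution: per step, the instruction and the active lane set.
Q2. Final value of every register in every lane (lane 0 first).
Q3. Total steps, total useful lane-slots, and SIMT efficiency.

step 0: r3 <- min((tid - tid), (tid + r0)) {0,1,2,3,4,5,6,7}
step 1: r0 <- r0                     {0,1,2,3,4,5,6,7}
step 2: r3 <- r0                     {0,1,2,3,4,5,6,7}
step 3: r3 <- r0                     {0,1,2,3,4,5,6,7}
step 4: eval (r0 <= 10)              {0,1,2,3,4,5,6,7}
step 5: r0 <- ((tid * tid) // 5)     {0,1,2,3}
step 6: r0 <- max(r0, r0)            {0,1,2,3}
step 7: r3 <- ((10 + r0) * r0)       {4,5,6,7}
step 8: r3 <- (9 * r0)               {0,1,2,3,4,5,6,7}
step 9: r0 <- ((tid // 4) // -2)     {0,1,2,3,4,5,6,7}
step 10: r3 <- max(r3, (-9 * tid))    {0,1,2,3,4,5,6,7}
step 11: r3 <- (-6 % -2)              {0,1,2,3,4,5,6,7}
step 12: r3 <- ((tid + r3) - (5 * -5)) {0,1,2,3,4,5,6,7}

Answer: 13 steps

r3: 25,26,27,28,29,30,31,32
r0: 0,0,0,0,-1,-1,-1,-1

steps = 13; useful = 92; efficiency = 92/104 = 23/26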